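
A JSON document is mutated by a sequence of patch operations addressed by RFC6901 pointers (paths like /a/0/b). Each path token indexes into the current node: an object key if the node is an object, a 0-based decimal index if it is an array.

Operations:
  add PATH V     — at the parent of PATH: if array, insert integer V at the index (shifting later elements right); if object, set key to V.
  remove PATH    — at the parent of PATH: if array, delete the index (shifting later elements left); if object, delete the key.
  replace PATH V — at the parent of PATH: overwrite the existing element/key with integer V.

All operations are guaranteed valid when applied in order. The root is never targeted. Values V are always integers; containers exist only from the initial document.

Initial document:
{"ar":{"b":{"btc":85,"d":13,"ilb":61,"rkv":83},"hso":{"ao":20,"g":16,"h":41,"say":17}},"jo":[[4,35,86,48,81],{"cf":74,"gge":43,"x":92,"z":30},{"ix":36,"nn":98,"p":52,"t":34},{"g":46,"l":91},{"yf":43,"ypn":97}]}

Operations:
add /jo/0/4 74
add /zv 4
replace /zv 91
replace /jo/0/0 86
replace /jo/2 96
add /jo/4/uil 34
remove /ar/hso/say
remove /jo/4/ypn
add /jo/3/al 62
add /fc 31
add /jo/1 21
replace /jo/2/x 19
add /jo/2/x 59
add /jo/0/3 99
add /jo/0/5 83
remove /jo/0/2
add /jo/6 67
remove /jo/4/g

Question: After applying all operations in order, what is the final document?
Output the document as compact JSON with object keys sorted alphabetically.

Answer: {"ar":{"b":{"btc":85,"d":13,"ilb":61,"rkv":83},"hso":{"ao":20,"g":16,"h":41}},"fc":31,"jo":[[86,35,99,48,83,74,81],21,{"cf":74,"gge":43,"x":59,"z":30},96,{"al":62,"l":91},{"uil":34,"yf":43},67],"zv":91}

Derivation:
After op 1 (add /jo/0/4 74): {"ar":{"b":{"btc":85,"d":13,"ilb":61,"rkv":83},"hso":{"ao":20,"g":16,"h":41,"say":17}},"jo":[[4,35,86,48,74,81],{"cf":74,"gge":43,"x":92,"z":30},{"ix":36,"nn":98,"p":52,"t":34},{"g":46,"l":91},{"yf":43,"ypn":97}]}
After op 2 (add /zv 4): {"ar":{"b":{"btc":85,"d":13,"ilb":61,"rkv":83},"hso":{"ao":20,"g":16,"h":41,"say":17}},"jo":[[4,35,86,48,74,81],{"cf":74,"gge":43,"x":92,"z":30},{"ix":36,"nn":98,"p":52,"t":34},{"g":46,"l":91},{"yf":43,"ypn":97}],"zv":4}
After op 3 (replace /zv 91): {"ar":{"b":{"btc":85,"d":13,"ilb":61,"rkv":83},"hso":{"ao":20,"g":16,"h":41,"say":17}},"jo":[[4,35,86,48,74,81],{"cf":74,"gge":43,"x":92,"z":30},{"ix":36,"nn":98,"p":52,"t":34},{"g":46,"l":91},{"yf":43,"ypn":97}],"zv":91}
After op 4 (replace /jo/0/0 86): {"ar":{"b":{"btc":85,"d":13,"ilb":61,"rkv":83},"hso":{"ao":20,"g":16,"h":41,"say":17}},"jo":[[86,35,86,48,74,81],{"cf":74,"gge":43,"x":92,"z":30},{"ix":36,"nn":98,"p":52,"t":34},{"g":46,"l":91},{"yf":43,"ypn":97}],"zv":91}
After op 5 (replace /jo/2 96): {"ar":{"b":{"btc":85,"d":13,"ilb":61,"rkv":83},"hso":{"ao":20,"g":16,"h":41,"say":17}},"jo":[[86,35,86,48,74,81],{"cf":74,"gge":43,"x":92,"z":30},96,{"g":46,"l":91},{"yf":43,"ypn":97}],"zv":91}
After op 6 (add /jo/4/uil 34): {"ar":{"b":{"btc":85,"d":13,"ilb":61,"rkv":83},"hso":{"ao":20,"g":16,"h":41,"say":17}},"jo":[[86,35,86,48,74,81],{"cf":74,"gge":43,"x":92,"z":30},96,{"g":46,"l":91},{"uil":34,"yf":43,"ypn":97}],"zv":91}
After op 7 (remove /ar/hso/say): {"ar":{"b":{"btc":85,"d":13,"ilb":61,"rkv":83},"hso":{"ao":20,"g":16,"h":41}},"jo":[[86,35,86,48,74,81],{"cf":74,"gge":43,"x":92,"z":30},96,{"g":46,"l":91},{"uil":34,"yf":43,"ypn":97}],"zv":91}
After op 8 (remove /jo/4/ypn): {"ar":{"b":{"btc":85,"d":13,"ilb":61,"rkv":83},"hso":{"ao":20,"g":16,"h":41}},"jo":[[86,35,86,48,74,81],{"cf":74,"gge":43,"x":92,"z":30},96,{"g":46,"l":91},{"uil":34,"yf":43}],"zv":91}
After op 9 (add /jo/3/al 62): {"ar":{"b":{"btc":85,"d":13,"ilb":61,"rkv":83},"hso":{"ao":20,"g":16,"h":41}},"jo":[[86,35,86,48,74,81],{"cf":74,"gge":43,"x":92,"z":30},96,{"al":62,"g":46,"l":91},{"uil":34,"yf":43}],"zv":91}
After op 10 (add /fc 31): {"ar":{"b":{"btc":85,"d":13,"ilb":61,"rkv":83},"hso":{"ao":20,"g":16,"h":41}},"fc":31,"jo":[[86,35,86,48,74,81],{"cf":74,"gge":43,"x":92,"z":30},96,{"al":62,"g":46,"l":91},{"uil":34,"yf":43}],"zv":91}
After op 11 (add /jo/1 21): {"ar":{"b":{"btc":85,"d":13,"ilb":61,"rkv":83},"hso":{"ao":20,"g":16,"h":41}},"fc":31,"jo":[[86,35,86,48,74,81],21,{"cf":74,"gge":43,"x":92,"z":30},96,{"al":62,"g":46,"l":91},{"uil":34,"yf":43}],"zv":91}
After op 12 (replace /jo/2/x 19): {"ar":{"b":{"btc":85,"d":13,"ilb":61,"rkv":83},"hso":{"ao":20,"g":16,"h":41}},"fc":31,"jo":[[86,35,86,48,74,81],21,{"cf":74,"gge":43,"x":19,"z":30},96,{"al":62,"g":46,"l":91},{"uil":34,"yf":43}],"zv":91}
After op 13 (add /jo/2/x 59): {"ar":{"b":{"btc":85,"d":13,"ilb":61,"rkv":83},"hso":{"ao":20,"g":16,"h":41}},"fc":31,"jo":[[86,35,86,48,74,81],21,{"cf":74,"gge":43,"x":59,"z":30},96,{"al":62,"g":46,"l":91},{"uil":34,"yf":43}],"zv":91}
After op 14 (add /jo/0/3 99): {"ar":{"b":{"btc":85,"d":13,"ilb":61,"rkv":83},"hso":{"ao":20,"g":16,"h":41}},"fc":31,"jo":[[86,35,86,99,48,74,81],21,{"cf":74,"gge":43,"x":59,"z":30},96,{"al":62,"g":46,"l":91},{"uil":34,"yf":43}],"zv":91}
After op 15 (add /jo/0/5 83): {"ar":{"b":{"btc":85,"d":13,"ilb":61,"rkv":83},"hso":{"ao":20,"g":16,"h":41}},"fc":31,"jo":[[86,35,86,99,48,83,74,81],21,{"cf":74,"gge":43,"x":59,"z":30},96,{"al":62,"g":46,"l":91},{"uil":34,"yf":43}],"zv":91}
After op 16 (remove /jo/0/2): {"ar":{"b":{"btc":85,"d":13,"ilb":61,"rkv":83},"hso":{"ao":20,"g":16,"h":41}},"fc":31,"jo":[[86,35,99,48,83,74,81],21,{"cf":74,"gge":43,"x":59,"z":30},96,{"al":62,"g":46,"l":91},{"uil":34,"yf":43}],"zv":91}
After op 17 (add /jo/6 67): {"ar":{"b":{"btc":85,"d":13,"ilb":61,"rkv":83},"hso":{"ao":20,"g":16,"h":41}},"fc":31,"jo":[[86,35,99,48,83,74,81],21,{"cf":74,"gge":43,"x":59,"z":30},96,{"al":62,"g":46,"l":91},{"uil":34,"yf":43},67],"zv":91}
After op 18 (remove /jo/4/g): {"ar":{"b":{"btc":85,"d":13,"ilb":61,"rkv":83},"hso":{"ao":20,"g":16,"h":41}},"fc":31,"jo":[[86,35,99,48,83,74,81],21,{"cf":74,"gge":43,"x":59,"z":30},96,{"al":62,"l":91},{"uil":34,"yf":43},67],"zv":91}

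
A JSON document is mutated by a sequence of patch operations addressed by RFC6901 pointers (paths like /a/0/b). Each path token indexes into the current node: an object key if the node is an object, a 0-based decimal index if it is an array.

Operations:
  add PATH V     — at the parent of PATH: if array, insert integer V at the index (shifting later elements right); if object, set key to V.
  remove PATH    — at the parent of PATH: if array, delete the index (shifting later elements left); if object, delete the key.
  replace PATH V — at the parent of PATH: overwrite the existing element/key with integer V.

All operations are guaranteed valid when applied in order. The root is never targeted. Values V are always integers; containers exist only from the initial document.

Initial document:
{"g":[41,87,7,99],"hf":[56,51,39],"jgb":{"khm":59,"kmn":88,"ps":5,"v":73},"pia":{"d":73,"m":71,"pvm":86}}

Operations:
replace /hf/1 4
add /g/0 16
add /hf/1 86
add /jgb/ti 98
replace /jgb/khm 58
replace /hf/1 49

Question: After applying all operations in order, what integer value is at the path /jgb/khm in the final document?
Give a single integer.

After op 1 (replace /hf/1 4): {"g":[41,87,7,99],"hf":[56,4,39],"jgb":{"khm":59,"kmn":88,"ps":5,"v":73},"pia":{"d":73,"m":71,"pvm":86}}
After op 2 (add /g/0 16): {"g":[16,41,87,7,99],"hf":[56,4,39],"jgb":{"khm":59,"kmn":88,"ps":5,"v":73},"pia":{"d":73,"m":71,"pvm":86}}
After op 3 (add /hf/1 86): {"g":[16,41,87,7,99],"hf":[56,86,4,39],"jgb":{"khm":59,"kmn":88,"ps":5,"v":73},"pia":{"d":73,"m":71,"pvm":86}}
After op 4 (add /jgb/ti 98): {"g":[16,41,87,7,99],"hf":[56,86,4,39],"jgb":{"khm":59,"kmn":88,"ps":5,"ti":98,"v":73},"pia":{"d":73,"m":71,"pvm":86}}
After op 5 (replace /jgb/khm 58): {"g":[16,41,87,7,99],"hf":[56,86,4,39],"jgb":{"khm":58,"kmn":88,"ps":5,"ti":98,"v":73},"pia":{"d":73,"m":71,"pvm":86}}
After op 6 (replace /hf/1 49): {"g":[16,41,87,7,99],"hf":[56,49,4,39],"jgb":{"khm":58,"kmn":88,"ps":5,"ti":98,"v":73},"pia":{"d":73,"m":71,"pvm":86}}
Value at /jgb/khm: 58

Answer: 58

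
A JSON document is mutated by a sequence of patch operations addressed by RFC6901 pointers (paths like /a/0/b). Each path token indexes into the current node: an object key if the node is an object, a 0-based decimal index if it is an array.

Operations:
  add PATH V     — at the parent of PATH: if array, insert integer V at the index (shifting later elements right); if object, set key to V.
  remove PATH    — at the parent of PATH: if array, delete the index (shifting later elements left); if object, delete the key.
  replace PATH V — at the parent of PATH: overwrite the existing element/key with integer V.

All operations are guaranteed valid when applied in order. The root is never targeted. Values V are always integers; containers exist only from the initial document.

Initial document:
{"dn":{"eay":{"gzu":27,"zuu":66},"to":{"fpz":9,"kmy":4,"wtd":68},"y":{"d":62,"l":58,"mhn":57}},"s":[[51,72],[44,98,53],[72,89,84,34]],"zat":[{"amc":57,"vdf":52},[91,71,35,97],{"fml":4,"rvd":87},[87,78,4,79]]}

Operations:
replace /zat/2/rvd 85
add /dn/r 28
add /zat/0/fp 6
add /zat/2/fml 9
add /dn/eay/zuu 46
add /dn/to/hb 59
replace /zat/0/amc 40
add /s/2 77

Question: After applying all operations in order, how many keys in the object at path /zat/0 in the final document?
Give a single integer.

Answer: 3

Derivation:
After op 1 (replace /zat/2/rvd 85): {"dn":{"eay":{"gzu":27,"zuu":66},"to":{"fpz":9,"kmy":4,"wtd":68},"y":{"d":62,"l":58,"mhn":57}},"s":[[51,72],[44,98,53],[72,89,84,34]],"zat":[{"amc":57,"vdf":52},[91,71,35,97],{"fml":4,"rvd":85},[87,78,4,79]]}
After op 2 (add /dn/r 28): {"dn":{"eay":{"gzu":27,"zuu":66},"r":28,"to":{"fpz":9,"kmy":4,"wtd":68},"y":{"d":62,"l":58,"mhn":57}},"s":[[51,72],[44,98,53],[72,89,84,34]],"zat":[{"amc":57,"vdf":52},[91,71,35,97],{"fml":4,"rvd":85},[87,78,4,79]]}
After op 3 (add /zat/0/fp 6): {"dn":{"eay":{"gzu":27,"zuu":66},"r":28,"to":{"fpz":9,"kmy":4,"wtd":68},"y":{"d":62,"l":58,"mhn":57}},"s":[[51,72],[44,98,53],[72,89,84,34]],"zat":[{"amc":57,"fp":6,"vdf":52},[91,71,35,97],{"fml":4,"rvd":85},[87,78,4,79]]}
After op 4 (add /zat/2/fml 9): {"dn":{"eay":{"gzu":27,"zuu":66},"r":28,"to":{"fpz":9,"kmy":4,"wtd":68},"y":{"d":62,"l":58,"mhn":57}},"s":[[51,72],[44,98,53],[72,89,84,34]],"zat":[{"amc":57,"fp":6,"vdf":52},[91,71,35,97],{"fml":9,"rvd":85},[87,78,4,79]]}
After op 5 (add /dn/eay/zuu 46): {"dn":{"eay":{"gzu":27,"zuu":46},"r":28,"to":{"fpz":9,"kmy":4,"wtd":68},"y":{"d":62,"l":58,"mhn":57}},"s":[[51,72],[44,98,53],[72,89,84,34]],"zat":[{"amc":57,"fp":6,"vdf":52},[91,71,35,97],{"fml":9,"rvd":85},[87,78,4,79]]}
After op 6 (add /dn/to/hb 59): {"dn":{"eay":{"gzu":27,"zuu":46},"r":28,"to":{"fpz":9,"hb":59,"kmy":4,"wtd":68},"y":{"d":62,"l":58,"mhn":57}},"s":[[51,72],[44,98,53],[72,89,84,34]],"zat":[{"amc":57,"fp":6,"vdf":52},[91,71,35,97],{"fml":9,"rvd":85},[87,78,4,79]]}
After op 7 (replace /zat/0/amc 40): {"dn":{"eay":{"gzu":27,"zuu":46},"r":28,"to":{"fpz":9,"hb":59,"kmy":4,"wtd":68},"y":{"d":62,"l":58,"mhn":57}},"s":[[51,72],[44,98,53],[72,89,84,34]],"zat":[{"amc":40,"fp":6,"vdf":52},[91,71,35,97],{"fml":9,"rvd":85},[87,78,4,79]]}
After op 8 (add /s/2 77): {"dn":{"eay":{"gzu":27,"zuu":46},"r":28,"to":{"fpz":9,"hb":59,"kmy":4,"wtd":68},"y":{"d":62,"l":58,"mhn":57}},"s":[[51,72],[44,98,53],77,[72,89,84,34]],"zat":[{"amc":40,"fp":6,"vdf":52},[91,71,35,97],{"fml":9,"rvd":85},[87,78,4,79]]}
Size at path /zat/0: 3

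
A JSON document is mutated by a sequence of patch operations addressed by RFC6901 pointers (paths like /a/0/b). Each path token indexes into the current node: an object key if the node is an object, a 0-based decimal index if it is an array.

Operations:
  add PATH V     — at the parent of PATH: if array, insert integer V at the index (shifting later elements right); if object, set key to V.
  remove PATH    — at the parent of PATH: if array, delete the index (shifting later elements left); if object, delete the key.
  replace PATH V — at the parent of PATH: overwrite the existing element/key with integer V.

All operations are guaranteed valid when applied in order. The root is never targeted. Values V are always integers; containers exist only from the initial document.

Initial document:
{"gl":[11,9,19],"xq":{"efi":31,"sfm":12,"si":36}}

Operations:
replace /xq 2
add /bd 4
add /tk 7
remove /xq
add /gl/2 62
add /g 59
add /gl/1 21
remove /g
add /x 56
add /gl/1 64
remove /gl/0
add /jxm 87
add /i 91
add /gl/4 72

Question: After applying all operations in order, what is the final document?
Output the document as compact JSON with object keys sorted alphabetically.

After op 1 (replace /xq 2): {"gl":[11,9,19],"xq":2}
After op 2 (add /bd 4): {"bd":4,"gl":[11,9,19],"xq":2}
After op 3 (add /tk 7): {"bd":4,"gl":[11,9,19],"tk":7,"xq":2}
After op 4 (remove /xq): {"bd":4,"gl":[11,9,19],"tk":7}
After op 5 (add /gl/2 62): {"bd":4,"gl":[11,9,62,19],"tk":7}
After op 6 (add /g 59): {"bd":4,"g":59,"gl":[11,9,62,19],"tk":7}
After op 7 (add /gl/1 21): {"bd":4,"g":59,"gl":[11,21,9,62,19],"tk":7}
After op 8 (remove /g): {"bd":4,"gl":[11,21,9,62,19],"tk":7}
After op 9 (add /x 56): {"bd":4,"gl":[11,21,9,62,19],"tk":7,"x":56}
After op 10 (add /gl/1 64): {"bd":4,"gl":[11,64,21,9,62,19],"tk":7,"x":56}
After op 11 (remove /gl/0): {"bd":4,"gl":[64,21,9,62,19],"tk":7,"x":56}
After op 12 (add /jxm 87): {"bd":4,"gl":[64,21,9,62,19],"jxm":87,"tk":7,"x":56}
After op 13 (add /i 91): {"bd":4,"gl":[64,21,9,62,19],"i":91,"jxm":87,"tk":7,"x":56}
After op 14 (add /gl/4 72): {"bd":4,"gl":[64,21,9,62,72,19],"i":91,"jxm":87,"tk":7,"x":56}

Answer: {"bd":4,"gl":[64,21,9,62,72,19],"i":91,"jxm":87,"tk":7,"x":56}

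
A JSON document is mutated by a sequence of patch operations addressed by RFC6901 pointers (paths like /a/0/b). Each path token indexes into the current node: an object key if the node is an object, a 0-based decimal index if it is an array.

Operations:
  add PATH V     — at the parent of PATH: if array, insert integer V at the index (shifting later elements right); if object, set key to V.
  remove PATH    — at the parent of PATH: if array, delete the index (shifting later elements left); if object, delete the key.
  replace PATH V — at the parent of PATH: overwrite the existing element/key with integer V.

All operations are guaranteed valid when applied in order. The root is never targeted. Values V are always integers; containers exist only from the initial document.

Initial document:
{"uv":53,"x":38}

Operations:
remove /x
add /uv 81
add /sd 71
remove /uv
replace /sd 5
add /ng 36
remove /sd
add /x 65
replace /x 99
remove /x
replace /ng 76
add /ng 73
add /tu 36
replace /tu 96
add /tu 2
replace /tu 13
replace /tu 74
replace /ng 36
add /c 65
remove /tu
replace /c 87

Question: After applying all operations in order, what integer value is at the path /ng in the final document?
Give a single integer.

Answer: 36

Derivation:
After op 1 (remove /x): {"uv":53}
After op 2 (add /uv 81): {"uv":81}
After op 3 (add /sd 71): {"sd":71,"uv":81}
After op 4 (remove /uv): {"sd":71}
After op 5 (replace /sd 5): {"sd":5}
After op 6 (add /ng 36): {"ng":36,"sd":5}
After op 7 (remove /sd): {"ng":36}
After op 8 (add /x 65): {"ng":36,"x":65}
After op 9 (replace /x 99): {"ng":36,"x":99}
After op 10 (remove /x): {"ng":36}
After op 11 (replace /ng 76): {"ng":76}
After op 12 (add /ng 73): {"ng":73}
After op 13 (add /tu 36): {"ng":73,"tu":36}
After op 14 (replace /tu 96): {"ng":73,"tu":96}
After op 15 (add /tu 2): {"ng":73,"tu":2}
After op 16 (replace /tu 13): {"ng":73,"tu":13}
After op 17 (replace /tu 74): {"ng":73,"tu":74}
After op 18 (replace /ng 36): {"ng":36,"tu":74}
After op 19 (add /c 65): {"c":65,"ng":36,"tu":74}
After op 20 (remove /tu): {"c":65,"ng":36}
After op 21 (replace /c 87): {"c":87,"ng":36}
Value at /ng: 36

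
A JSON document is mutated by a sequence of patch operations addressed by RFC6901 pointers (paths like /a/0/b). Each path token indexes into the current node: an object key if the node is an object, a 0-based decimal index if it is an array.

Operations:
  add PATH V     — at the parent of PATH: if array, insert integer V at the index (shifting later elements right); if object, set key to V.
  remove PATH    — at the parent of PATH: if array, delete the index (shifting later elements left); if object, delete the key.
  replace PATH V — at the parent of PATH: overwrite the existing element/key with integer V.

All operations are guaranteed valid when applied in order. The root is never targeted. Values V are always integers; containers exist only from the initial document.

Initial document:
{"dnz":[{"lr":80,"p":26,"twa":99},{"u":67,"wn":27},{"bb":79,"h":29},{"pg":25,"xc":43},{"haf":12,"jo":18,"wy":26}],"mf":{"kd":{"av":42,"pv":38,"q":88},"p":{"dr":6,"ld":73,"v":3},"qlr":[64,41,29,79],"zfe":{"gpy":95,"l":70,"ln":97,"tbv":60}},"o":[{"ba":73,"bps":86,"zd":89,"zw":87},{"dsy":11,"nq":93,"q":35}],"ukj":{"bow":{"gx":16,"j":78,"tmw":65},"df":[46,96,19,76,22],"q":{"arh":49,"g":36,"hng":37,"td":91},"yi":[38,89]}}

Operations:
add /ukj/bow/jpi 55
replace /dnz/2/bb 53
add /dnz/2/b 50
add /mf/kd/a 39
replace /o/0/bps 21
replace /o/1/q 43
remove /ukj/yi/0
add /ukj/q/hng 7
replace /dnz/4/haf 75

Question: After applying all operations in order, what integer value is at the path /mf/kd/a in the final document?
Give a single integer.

Answer: 39

Derivation:
After op 1 (add /ukj/bow/jpi 55): {"dnz":[{"lr":80,"p":26,"twa":99},{"u":67,"wn":27},{"bb":79,"h":29},{"pg":25,"xc":43},{"haf":12,"jo":18,"wy":26}],"mf":{"kd":{"av":42,"pv":38,"q":88},"p":{"dr":6,"ld":73,"v":3},"qlr":[64,41,29,79],"zfe":{"gpy":95,"l":70,"ln":97,"tbv":60}},"o":[{"ba":73,"bps":86,"zd":89,"zw":87},{"dsy":11,"nq":93,"q":35}],"ukj":{"bow":{"gx":16,"j":78,"jpi":55,"tmw":65},"df":[46,96,19,76,22],"q":{"arh":49,"g":36,"hng":37,"td":91},"yi":[38,89]}}
After op 2 (replace /dnz/2/bb 53): {"dnz":[{"lr":80,"p":26,"twa":99},{"u":67,"wn":27},{"bb":53,"h":29},{"pg":25,"xc":43},{"haf":12,"jo":18,"wy":26}],"mf":{"kd":{"av":42,"pv":38,"q":88},"p":{"dr":6,"ld":73,"v":3},"qlr":[64,41,29,79],"zfe":{"gpy":95,"l":70,"ln":97,"tbv":60}},"o":[{"ba":73,"bps":86,"zd":89,"zw":87},{"dsy":11,"nq":93,"q":35}],"ukj":{"bow":{"gx":16,"j":78,"jpi":55,"tmw":65},"df":[46,96,19,76,22],"q":{"arh":49,"g":36,"hng":37,"td":91},"yi":[38,89]}}
After op 3 (add /dnz/2/b 50): {"dnz":[{"lr":80,"p":26,"twa":99},{"u":67,"wn":27},{"b":50,"bb":53,"h":29},{"pg":25,"xc":43},{"haf":12,"jo":18,"wy":26}],"mf":{"kd":{"av":42,"pv":38,"q":88},"p":{"dr":6,"ld":73,"v":3},"qlr":[64,41,29,79],"zfe":{"gpy":95,"l":70,"ln":97,"tbv":60}},"o":[{"ba":73,"bps":86,"zd":89,"zw":87},{"dsy":11,"nq":93,"q":35}],"ukj":{"bow":{"gx":16,"j":78,"jpi":55,"tmw":65},"df":[46,96,19,76,22],"q":{"arh":49,"g":36,"hng":37,"td":91},"yi":[38,89]}}
After op 4 (add /mf/kd/a 39): {"dnz":[{"lr":80,"p":26,"twa":99},{"u":67,"wn":27},{"b":50,"bb":53,"h":29},{"pg":25,"xc":43},{"haf":12,"jo":18,"wy":26}],"mf":{"kd":{"a":39,"av":42,"pv":38,"q":88},"p":{"dr":6,"ld":73,"v":3},"qlr":[64,41,29,79],"zfe":{"gpy":95,"l":70,"ln":97,"tbv":60}},"o":[{"ba":73,"bps":86,"zd":89,"zw":87},{"dsy":11,"nq":93,"q":35}],"ukj":{"bow":{"gx":16,"j":78,"jpi":55,"tmw":65},"df":[46,96,19,76,22],"q":{"arh":49,"g":36,"hng":37,"td":91},"yi":[38,89]}}
After op 5 (replace /o/0/bps 21): {"dnz":[{"lr":80,"p":26,"twa":99},{"u":67,"wn":27},{"b":50,"bb":53,"h":29},{"pg":25,"xc":43},{"haf":12,"jo":18,"wy":26}],"mf":{"kd":{"a":39,"av":42,"pv":38,"q":88},"p":{"dr":6,"ld":73,"v":3},"qlr":[64,41,29,79],"zfe":{"gpy":95,"l":70,"ln":97,"tbv":60}},"o":[{"ba":73,"bps":21,"zd":89,"zw":87},{"dsy":11,"nq":93,"q":35}],"ukj":{"bow":{"gx":16,"j":78,"jpi":55,"tmw":65},"df":[46,96,19,76,22],"q":{"arh":49,"g":36,"hng":37,"td":91},"yi":[38,89]}}
After op 6 (replace /o/1/q 43): {"dnz":[{"lr":80,"p":26,"twa":99},{"u":67,"wn":27},{"b":50,"bb":53,"h":29},{"pg":25,"xc":43},{"haf":12,"jo":18,"wy":26}],"mf":{"kd":{"a":39,"av":42,"pv":38,"q":88},"p":{"dr":6,"ld":73,"v":3},"qlr":[64,41,29,79],"zfe":{"gpy":95,"l":70,"ln":97,"tbv":60}},"o":[{"ba":73,"bps":21,"zd":89,"zw":87},{"dsy":11,"nq":93,"q":43}],"ukj":{"bow":{"gx":16,"j":78,"jpi":55,"tmw":65},"df":[46,96,19,76,22],"q":{"arh":49,"g":36,"hng":37,"td":91},"yi":[38,89]}}
After op 7 (remove /ukj/yi/0): {"dnz":[{"lr":80,"p":26,"twa":99},{"u":67,"wn":27},{"b":50,"bb":53,"h":29},{"pg":25,"xc":43},{"haf":12,"jo":18,"wy":26}],"mf":{"kd":{"a":39,"av":42,"pv":38,"q":88},"p":{"dr":6,"ld":73,"v":3},"qlr":[64,41,29,79],"zfe":{"gpy":95,"l":70,"ln":97,"tbv":60}},"o":[{"ba":73,"bps":21,"zd":89,"zw":87},{"dsy":11,"nq":93,"q":43}],"ukj":{"bow":{"gx":16,"j":78,"jpi":55,"tmw":65},"df":[46,96,19,76,22],"q":{"arh":49,"g":36,"hng":37,"td":91},"yi":[89]}}
After op 8 (add /ukj/q/hng 7): {"dnz":[{"lr":80,"p":26,"twa":99},{"u":67,"wn":27},{"b":50,"bb":53,"h":29},{"pg":25,"xc":43},{"haf":12,"jo":18,"wy":26}],"mf":{"kd":{"a":39,"av":42,"pv":38,"q":88},"p":{"dr":6,"ld":73,"v":3},"qlr":[64,41,29,79],"zfe":{"gpy":95,"l":70,"ln":97,"tbv":60}},"o":[{"ba":73,"bps":21,"zd":89,"zw":87},{"dsy":11,"nq":93,"q":43}],"ukj":{"bow":{"gx":16,"j":78,"jpi":55,"tmw":65},"df":[46,96,19,76,22],"q":{"arh":49,"g":36,"hng":7,"td":91},"yi":[89]}}
After op 9 (replace /dnz/4/haf 75): {"dnz":[{"lr":80,"p":26,"twa":99},{"u":67,"wn":27},{"b":50,"bb":53,"h":29},{"pg":25,"xc":43},{"haf":75,"jo":18,"wy":26}],"mf":{"kd":{"a":39,"av":42,"pv":38,"q":88},"p":{"dr":6,"ld":73,"v":3},"qlr":[64,41,29,79],"zfe":{"gpy":95,"l":70,"ln":97,"tbv":60}},"o":[{"ba":73,"bps":21,"zd":89,"zw":87},{"dsy":11,"nq":93,"q":43}],"ukj":{"bow":{"gx":16,"j":78,"jpi":55,"tmw":65},"df":[46,96,19,76,22],"q":{"arh":49,"g":36,"hng":7,"td":91},"yi":[89]}}
Value at /mf/kd/a: 39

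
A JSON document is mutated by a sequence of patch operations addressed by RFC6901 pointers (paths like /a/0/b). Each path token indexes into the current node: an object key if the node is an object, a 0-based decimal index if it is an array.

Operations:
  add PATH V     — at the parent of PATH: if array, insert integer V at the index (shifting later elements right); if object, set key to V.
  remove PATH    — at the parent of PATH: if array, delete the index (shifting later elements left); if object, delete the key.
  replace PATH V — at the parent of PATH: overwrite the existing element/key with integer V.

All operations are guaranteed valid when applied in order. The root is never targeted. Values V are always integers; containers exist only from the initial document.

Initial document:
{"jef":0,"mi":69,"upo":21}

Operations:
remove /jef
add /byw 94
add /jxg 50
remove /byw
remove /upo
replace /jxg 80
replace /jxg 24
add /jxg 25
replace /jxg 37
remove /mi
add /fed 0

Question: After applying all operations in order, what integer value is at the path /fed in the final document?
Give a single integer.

After op 1 (remove /jef): {"mi":69,"upo":21}
After op 2 (add /byw 94): {"byw":94,"mi":69,"upo":21}
After op 3 (add /jxg 50): {"byw":94,"jxg":50,"mi":69,"upo":21}
After op 4 (remove /byw): {"jxg":50,"mi":69,"upo":21}
After op 5 (remove /upo): {"jxg":50,"mi":69}
After op 6 (replace /jxg 80): {"jxg":80,"mi":69}
After op 7 (replace /jxg 24): {"jxg":24,"mi":69}
After op 8 (add /jxg 25): {"jxg":25,"mi":69}
After op 9 (replace /jxg 37): {"jxg":37,"mi":69}
After op 10 (remove /mi): {"jxg":37}
After op 11 (add /fed 0): {"fed":0,"jxg":37}
Value at /fed: 0

Answer: 0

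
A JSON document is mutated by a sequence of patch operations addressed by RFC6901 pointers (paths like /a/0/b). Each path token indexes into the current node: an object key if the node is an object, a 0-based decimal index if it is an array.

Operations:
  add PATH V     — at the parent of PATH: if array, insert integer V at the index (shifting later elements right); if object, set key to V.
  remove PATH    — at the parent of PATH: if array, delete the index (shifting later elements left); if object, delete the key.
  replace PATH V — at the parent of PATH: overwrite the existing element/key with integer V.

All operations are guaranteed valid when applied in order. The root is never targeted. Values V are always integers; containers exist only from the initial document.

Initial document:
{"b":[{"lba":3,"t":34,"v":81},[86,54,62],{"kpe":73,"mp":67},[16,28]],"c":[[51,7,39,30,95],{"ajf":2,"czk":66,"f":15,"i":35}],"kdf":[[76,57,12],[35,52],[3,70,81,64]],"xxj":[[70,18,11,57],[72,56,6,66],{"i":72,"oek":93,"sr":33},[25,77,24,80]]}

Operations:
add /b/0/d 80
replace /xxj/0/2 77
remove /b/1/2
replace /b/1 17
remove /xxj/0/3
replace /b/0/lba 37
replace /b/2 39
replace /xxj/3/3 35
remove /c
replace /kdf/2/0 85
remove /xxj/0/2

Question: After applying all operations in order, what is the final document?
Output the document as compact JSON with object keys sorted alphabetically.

After op 1 (add /b/0/d 80): {"b":[{"d":80,"lba":3,"t":34,"v":81},[86,54,62],{"kpe":73,"mp":67},[16,28]],"c":[[51,7,39,30,95],{"ajf":2,"czk":66,"f":15,"i":35}],"kdf":[[76,57,12],[35,52],[3,70,81,64]],"xxj":[[70,18,11,57],[72,56,6,66],{"i":72,"oek":93,"sr":33},[25,77,24,80]]}
After op 2 (replace /xxj/0/2 77): {"b":[{"d":80,"lba":3,"t":34,"v":81},[86,54,62],{"kpe":73,"mp":67},[16,28]],"c":[[51,7,39,30,95],{"ajf":2,"czk":66,"f":15,"i":35}],"kdf":[[76,57,12],[35,52],[3,70,81,64]],"xxj":[[70,18,77,57],[72,56,6,66],{"i":72,"oek":93,"sr":33},[25,77,24,80]]}
After op 3 (remove /b/1/2): {"b":[{"d":80,"lba":3,"t":34,"v":81},[86,54],{"kpe":73,"mp":67},[16,28]],"c":[[51,7,39,30,95],{"ajf":2,"czk":66,"f":15,"i":35}],"kdf":[[76,57,12],[35,52],[3,70,81,64]],"xxj":[[70,18,77,57],[72,56,6,66],{"i":72,"oek":93,"sr":33},[25,77,24,80]]}
After op 4 (replace /b/1 17): {"b":[{"d":80,"lba":3,"t":34,"v":81},17,{"kpe":73,"mp":67},[16,28]],"c":[[51,7,39,30,95],{"ajf":2,"czk":66,"f":15,"i":35}],"kdf":[[76,57,12],[35,52],[3,70,81,64]],"xxj":[[70,18,77,57],[72,56,6,66],{"i":72,"oek":93,"sr":33},[25,77,24,80]]}
After op 5 (remove /xxj/0/3): {"b":[{"d":80,"lba":3,"t":34,"v":81},17,{"kpe":73,"mp":67},[16,28]],"c":[[51,7,39,30,95],{"ajf":2,"czk":66,"f":15,"i":35}],"kdf":[[76,57,12],[35,52],[3,70,81,64]],"xxj":[[70,18,77],[72,56,6,66],{"i":72,"oek":93,"sr":33},[25,77,24,80]]}
After op 6 (replace /b/0/lba 37): {"b":[{"d":80,"lba":37,"t":34,"v":81},17,{"kpe":73,"mp":67},[16,28]],"c":[[51,7,39,30,95],{"ajf":2,"czk":66,"f":15,"i":35}],"kdf":[[76,57,12],[35,52],[3,70,81,64]],"xxj":[[70,18,77],[72,56,6,66],{"i":72,"oek":93,"sr":33},[25,77,24,80]]}
After op 7 (replace /b/2 39): {"b":[{"d":80,"lba":37,"t":34,"v":81},17,39,[16,28]],"c":[[51,7,39,30,95],{"ajf":2,"czk":66,"f":15,"i":35}],"kdf":[[76,57,12],[35,52],[3,70,81,64]],"xxj":[[70,18,77],[72,56,6,66],{"i":72,"oek":93,"sr":33},[25,77,24,80]]}
After op 8 (replace /xxj/3/3 35): {"b":[{"d":80,"lba":37,"t":34,"v":81},17,39,[16,28]],"c":[[51,7,39,30,95],{"ajf":2,"czk":66,"f":15,"i":35}],"kdf":[[76,57,12],[35,52],[3,70,81,64]],"xxj":[[70,18,77],[72,56,6,66],{"i":72,"oek":93,"sr":33},[25,77,24,35]]}
After op 9 (remove /c): {"b":[{"d":80,"lba":37,"t":34,"v":81},17,39,[16,28]],"kdf":[[76,57,12],[35,52],[3,70,81,64]],"xxj":[[70,18,77],[72,56,6,66],{"i":72,"oek":93,"sr":33},[25,77,24,35]]}
After op 10 (replace /kdf/2/0 85): {"b":[{"d":80,"lba":37,"t":34,"v":81},17,39,[16,28]],"kdf":[[76,57,12],[35,52],[85,70,81,64]],"xxj":[[70,18,77],[72,56,6,66],{"i":72,"oek":93,"sr":33},[25,77,24,35]]}
After op 11 (remove /xxj/0/2): {"b":[{"d":80,"lba":37,"t":34,"v":81},17,39,[16,28]],"kdf":[[76,57,12],[35,52],[85,70,81,64]],"xxj":[[70,18],[72,56,6,66],{"i":72,"oek":93,"sr":33},[25,77,24,35]]}

Answer: {"b":[{"d":80,"lba":37,"t":34,"v":81},17,39,[16,28]],"kdf":[[76,57,12],[35,52],[85,70,81,64]],"xxj":[[70,18],[72,56,6,66],{"i":72,"oek":93,"sr":33},[25,77,24,35]]}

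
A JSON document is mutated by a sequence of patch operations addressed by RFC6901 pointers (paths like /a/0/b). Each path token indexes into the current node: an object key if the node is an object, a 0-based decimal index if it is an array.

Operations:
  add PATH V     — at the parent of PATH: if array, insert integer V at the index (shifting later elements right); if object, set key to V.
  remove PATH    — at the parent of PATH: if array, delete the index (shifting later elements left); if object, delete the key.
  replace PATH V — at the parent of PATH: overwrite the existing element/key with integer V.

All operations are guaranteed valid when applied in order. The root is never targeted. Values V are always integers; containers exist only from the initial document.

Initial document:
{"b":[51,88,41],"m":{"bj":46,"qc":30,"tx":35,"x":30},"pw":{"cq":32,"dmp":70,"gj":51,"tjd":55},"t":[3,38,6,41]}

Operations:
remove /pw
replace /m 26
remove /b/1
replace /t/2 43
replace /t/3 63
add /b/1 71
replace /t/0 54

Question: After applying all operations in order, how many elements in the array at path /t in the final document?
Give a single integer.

After op 1 (remove /pw): {"b":[51,88,41],"m":{"bj":46,"qc":30,"tx":35,"x":30},"t":[3,38,6,41]}
After op 2 (replace /m 26): {"b":[51,88,41],"m":26,"t":[3,38,6,41]}
After op 3 (remove /b/1): {"b":[51,41],"m":26,"t":[3,38,6,41]}
After op 4 (replace /t/2 43): {"b":[51,41],"m":26,"t":[3,38,43,41]}
After op 5 (replace /t/3 63): {"b":[51,41],"m":26,"t":[3,38,43,63]}
After op 6 (add /b/1 71): {"b":[51,71,41],"m":26,"t":[3,38,43,63]}
After op 7 (replace /t/0 54): {"b":[51,71,41],"m":26,"t":[54,38,43,63]}
Size at path /t: 4

Answer: 4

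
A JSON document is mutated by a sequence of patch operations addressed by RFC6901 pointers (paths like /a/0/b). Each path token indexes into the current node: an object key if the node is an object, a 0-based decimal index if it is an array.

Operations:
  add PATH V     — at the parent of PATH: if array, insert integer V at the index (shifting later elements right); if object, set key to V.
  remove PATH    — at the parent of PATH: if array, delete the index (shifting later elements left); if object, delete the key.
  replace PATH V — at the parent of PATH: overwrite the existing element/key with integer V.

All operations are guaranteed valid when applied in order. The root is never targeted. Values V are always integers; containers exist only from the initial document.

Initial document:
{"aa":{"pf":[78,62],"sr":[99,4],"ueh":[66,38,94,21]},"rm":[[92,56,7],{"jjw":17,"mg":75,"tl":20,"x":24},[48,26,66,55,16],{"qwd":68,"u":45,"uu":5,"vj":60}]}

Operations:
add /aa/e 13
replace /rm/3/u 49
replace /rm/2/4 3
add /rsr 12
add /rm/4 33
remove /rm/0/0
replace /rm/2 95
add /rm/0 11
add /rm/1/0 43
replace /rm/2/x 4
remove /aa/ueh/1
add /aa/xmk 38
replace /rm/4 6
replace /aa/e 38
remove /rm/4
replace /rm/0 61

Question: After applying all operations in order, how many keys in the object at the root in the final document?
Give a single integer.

After op 1 (add /aa/e 13): {"aa":{"e":13,"pf":[78,62],"sr":[99,4],"ueh":[66,38,94,21]},"rm":[[92,56,7],{"jjw":17,"mg":75,"tl":20,"x":24},[48,26,66,55,16],{"qwd":68,"u":45,"uu":5,"vj":60}]}
After op 2 (replace /rm/3/u 49): {"aa":{"e":13,"pf":[78,62],"sr":[99,4],"ueh":[66,38,94,21]},"rm":[[92,56,7],{"jjw":17,"mg":75,"tl":20,"x":24},[48,26,66,55,16],{"qwd":68,"u":49,"uu":5,"vj":60}]}
After op 3 (replace /rm/2/4 3): {"aa":{"e":13,"pf":[78,62],"sr":[99,4],"ueh":[66,38,94,21]},"rm":[[92,56,7],{"jjw":17,"mg":75,"tl":20,"x":24},[48,26,66,55,3],{"qwd":68,"u":49,"uu":5,"vj":60}]}
After op 4 (add /rsr 12): {"aa":{"e":13,"pf":[78,62],"sr":[99,4],"ueh":[66,38,94,21]},"rm":[[92,56,7],{"jjw":17,"mg":75,"tl":20,"x":24},[48,26,66,55,3],{"qwd":68,"u":49,"uu":5,"vj":60}],"rsr":12}
After op 5 (add /rm/4 33): {"aa":{"e":13,"pf":[78,62],"sr":[99,4],"ueh":[66,38,94,21]},"rm":[[92,56,7],{"jjw":17,"mg":75,"tl":20,"x":24},[48,26,66,55,3],{"qwd":68,"u":49,"uu":5,"vj":60},33],"rsr":12}
After op 6 (remove /rm/0/0): {"aa":{"e":13,"pf":[78,62],"sr":[99,4],"ueh":[66,38,94,21]},"rm":[[56,7],{"jjw":17,"mg":75,"tl":20,"x":24},[48,26,66,55,3],{"qwd":68,"u":49,"uu":5,"vj":60},33],"rsr":12}
After op 7 (replace /rm/2 95): {"aa":{"e":13,"pf":[78,62],"sr":[99,4],"ueh":[66,38,94,21]},"rm":[[56,7],{"jjw":17,"mg":75,"tl":20,"x":24},95,{"qwd":68,"u":49,"uu":5,"vj":60},33],"rsr":12}
After op 8 (add /rm/0 11): {"aa":{"e":13,"pf":[78,62],"sr":[99,4],"ueh":[66,38,94,21]},"rm":[11,[56,7],{"jjw":17,"mg":75,"tl":20,"x":24},95,{"qwd":68,"u":49,"uu":5,"vj":60},33],"rsr":12}
After op 9 (add /rm/1/0 43): {"aa":{"e":13,"pf":[78,62],"sr":[99,4],"ueh":[66,38,94,21]},"rm":[11,[43,56,7],{"jjw":17,"mg":75,"tl":20,"x":24},95,{"qwd":68,"u":49,"uu":5,"vj":60},33],"rsr":12}
After op 10 (replace /rm/2/x 4): {"aa":{"e":13,"pf":[78,62],"sr":[99,4],"ueh":[66,38,94,21]},"rm":[11,[43,56,7],{"jjw":17,"mg":75,"tl":20,"x":4},95,{"qwd":68,"u":49,"uu":5,"vj":60},33],"rsr":12}
After op 11 (remove /aa/ueh/1): {"aa":{"e":13,"pf":[78,62],"sr":[99,4],"ueh":[66,94,21]},"rm":[11,[43,56,7],{"jjw":17,"mg":75,"tl":20,"x":4},95,{"qwd":68,"u":49,"uu":5,"vj":60},33],"rsr":12}
After op 12 (add /aa/xmk 38): {"aa":{"e":13,"pf":[78,62],"sr":[99,4],"ueh":[66,94,21],"xmk":38},"rm":[11,[43,56,7],{"jjw":17,"mg":75,"tl":20,"x":4},95,{"qwd":68,"u":49,"uu":5,"vj":60},33],"rsr":12}
After op 13 (replace /rm/4 6): {"aa":{"e":13,"pf":[78,62],"sr":[99,4],"ueh":[66,94,21],"xmk":38},"rm":[11,[43,56,7],{"jjw":17,"mg":75,"tl":20,"x":4},95,6,33],"rsr":12}
After op 14 (replace /aa/e 38): {"aa":{"e":38,"pf":[78,62],"sr":[99,4],"ueh":[66,94,21],"xmk":38},"rm":[11,[43,56,7],{"jjw":17,"mg":75,"tl":20,"x":4},95,6,33],"rsr":12}
After op 15 (remove /rm/4): {"aa":{"e":38,"pf":[78,62],"sr":[99,4],"ueh":[66,94,21],"xmk":38},"rm":[11,[43,56,7],{"jjw":17,"mg":75,"tl":20,"x":4},95,33],"rsr":12}
After op 16 (replace /rm/0 61): {"aa":{"e":38,"pf":[78,62],"sr":[99,4],"ueh":[66,94,21],"xmk":38},"rm":[61,[43,56,7],{"jjw":17,"mg":75,"tl":20,"x":4},95,33],"rsr":12}
Size at the root: 3

Answer: 3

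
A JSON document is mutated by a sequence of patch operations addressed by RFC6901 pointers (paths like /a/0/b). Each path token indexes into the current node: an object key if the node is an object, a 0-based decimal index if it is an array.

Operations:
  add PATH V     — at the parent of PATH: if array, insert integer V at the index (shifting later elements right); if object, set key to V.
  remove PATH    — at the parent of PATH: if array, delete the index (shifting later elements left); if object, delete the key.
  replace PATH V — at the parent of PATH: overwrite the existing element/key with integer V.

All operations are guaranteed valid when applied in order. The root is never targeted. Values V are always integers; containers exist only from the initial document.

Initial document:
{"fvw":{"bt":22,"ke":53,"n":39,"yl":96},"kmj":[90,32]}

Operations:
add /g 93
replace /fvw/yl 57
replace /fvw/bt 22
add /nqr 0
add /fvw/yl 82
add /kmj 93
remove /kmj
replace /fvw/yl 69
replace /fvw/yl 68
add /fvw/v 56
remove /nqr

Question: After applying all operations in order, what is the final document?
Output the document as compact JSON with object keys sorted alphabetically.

Answer: {"fvw":{"bt":22,"ke":53,"n":39,"v":56,"yl":68},"g":93}

Derivation:
After op 1 (add /g 93): {"fvw":{"bt":22,"ke":53,"n":39,"yl":96},"g":93,"kmj":[90,32]}
After op 2 (replace /fvw/yl 57): {"fvw":{"bt":22,"ke":53,"n":39,"yl":57},"g":93,"kmj":[90,32]}
After op 3 (replace /fvw/bt 22): {"fvw":{"bt":22,"ke":53,"n":39,"yl":57},"g":93,"kmj":[90,32]}
After op 4 (add /nqr 0): {"fvw":{"bt":22,"ke":53,"n":39,"yl":57},"g":93,"kmj":[90,32],"nqr":0}
After op 5 (add /fvw/yl 82): {"fvw":{"bt":22,"ke":53,"n":39,"yl":82},"g":93,"kmj":[90,32],"nqr":0}
After op 6 (add /kmj 93): {"fvw":{"bt":22,"ke":53,"n":39,"yl":82},"g":93,"kmj":93,"nqr":0}
After op 7 (remove /kmj): {"fvw":{"bt":22,"ke":53,"n":39,"yl":82},"g":93,"nqr":0}
After op 8 (replace /fvw/yl 69): {"fvw":{"bt":22,"ke":53,"n":39,"yl":69},"g":93,"nqr":0}
After op 9 (replace /fvw/yl 68): {"fvw":{"bt":22,"ke":53,"n":39,"yl":68},"g":93,"nqr":0}
After op 10 (add /fvw/v 56): {"fvw":{"bt":22,"ke":53,"n":39,"v":56,"yl":68},"g":93,"nqr":0}
After op 11 (remove /nqr): {"fvw":{"bt":22,"ke":53,"n":39,"v":56,"yl":68},"g":93}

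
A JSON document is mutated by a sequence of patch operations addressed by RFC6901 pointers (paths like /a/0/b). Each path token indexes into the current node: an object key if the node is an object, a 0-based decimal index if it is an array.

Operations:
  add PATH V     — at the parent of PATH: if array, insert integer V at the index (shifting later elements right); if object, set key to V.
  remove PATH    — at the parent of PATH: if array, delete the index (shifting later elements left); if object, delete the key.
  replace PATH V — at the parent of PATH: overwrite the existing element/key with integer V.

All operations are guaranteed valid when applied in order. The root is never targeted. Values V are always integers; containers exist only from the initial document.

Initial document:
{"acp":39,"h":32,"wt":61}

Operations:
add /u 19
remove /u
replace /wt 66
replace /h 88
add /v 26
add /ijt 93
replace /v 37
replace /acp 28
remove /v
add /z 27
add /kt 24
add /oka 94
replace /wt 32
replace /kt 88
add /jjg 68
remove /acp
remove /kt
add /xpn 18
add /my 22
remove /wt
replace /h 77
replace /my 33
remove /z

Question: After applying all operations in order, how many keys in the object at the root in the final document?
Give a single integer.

After op 1 (add /u 19): {"acp":39,"h":32,"u":19,"wt":61}
After op 2 (remove /u): {"acp":39,"h":32,"wt":61}
After op 3 (replace /wt 66): {"acp":39,"h":32,"wt":66}
After op 4 (replace /h 88): {"acp":39,"h":88,"wt":66}
After op 5 (add /v 26): {"acp":39,"h":88,"v":26,"wt":66}
After op 6 (add /ijt 93): {"acp":39,"h":88,"ijt":93,"v":26,"wt":66}
After op 7 (replace /v 37): {"acp":39,"h":88,"ijt":93,"v":37,"wt":66}
After op 8 (replace /acp 28): {"acp":28,"h":88,"ijt":93,"v":37,"wt":66}
After op 9 (remove /v): {"acp":28,"h":88,"ijt":93,"wt":66}
After op 10 (add /z 27): {"acp":28,"h":88,"ijt":93,"wt":66,"z":27}
After op 11 (add /kt 24): {"acp":28,"h":88,"ijt":93,"kt":24,"wt":66,"z":27}
After op 12 (add /oka 94): {"acp":28,"h":88,"ijt":93,"kt":24,"oka":94,"wt":66,"z":27}
After op 13 (replace /wt 32): {"acp":28,"h":88,"ijt":93,"kt":24,"oka":94,"wt":32,"z":27}
After op 14 (replace /kt 88): {"acp":28,"h":88,"ijt":93,"kt":88,"oka":94,"wt":32,"z":27}
After op 15 (add /jjg 68): {"acp":28,"h":88,"ijt":93,"jjg":68,"kt":88,"oka":94,"wt":32,"z":27}
After op 16 (remove /acp): {"h":88,"ijt":93,"jjg":68,"kt":88,"oka":94,"wt":32,"z":27}
After op 17 (remove /kt): {"h":88,"ijt":93,"jjg":68,"oka":94,"wt":32,"z":27}
After op 18 (add /xpn 18): {"h":88,"ijt":93,"jjg":68,"oka":94,"wt":32,"xpn":18,"z":27}
After op 19 (add /my 22): {"h":88,"ijt":93,"jjg":68,"my":22,"oka":94,"wt":32,"xpn":18,"z":27}
After op 20 (remove /wt): {"h":88,"ijt":93,"jjg":68,"my":22,"oka":94,"xpn":18,"z":27}
After op 21 (replace /h 77): {"h":77,"ijt":93,"jjg":68,"my":22,"oka":94,"xpn":18,"z":27}
After op 22 (replace /my 33): {"h":77,"ijt":93,"jjg":68,"my":33,"oka":94,"xpn":18,"z":27}
After op 23 (remove /z): {"h":77,"ijt":93,"jjg":68,"my":33,"oka":94,"xpn":18}
Size at the root: 6

Answer: 6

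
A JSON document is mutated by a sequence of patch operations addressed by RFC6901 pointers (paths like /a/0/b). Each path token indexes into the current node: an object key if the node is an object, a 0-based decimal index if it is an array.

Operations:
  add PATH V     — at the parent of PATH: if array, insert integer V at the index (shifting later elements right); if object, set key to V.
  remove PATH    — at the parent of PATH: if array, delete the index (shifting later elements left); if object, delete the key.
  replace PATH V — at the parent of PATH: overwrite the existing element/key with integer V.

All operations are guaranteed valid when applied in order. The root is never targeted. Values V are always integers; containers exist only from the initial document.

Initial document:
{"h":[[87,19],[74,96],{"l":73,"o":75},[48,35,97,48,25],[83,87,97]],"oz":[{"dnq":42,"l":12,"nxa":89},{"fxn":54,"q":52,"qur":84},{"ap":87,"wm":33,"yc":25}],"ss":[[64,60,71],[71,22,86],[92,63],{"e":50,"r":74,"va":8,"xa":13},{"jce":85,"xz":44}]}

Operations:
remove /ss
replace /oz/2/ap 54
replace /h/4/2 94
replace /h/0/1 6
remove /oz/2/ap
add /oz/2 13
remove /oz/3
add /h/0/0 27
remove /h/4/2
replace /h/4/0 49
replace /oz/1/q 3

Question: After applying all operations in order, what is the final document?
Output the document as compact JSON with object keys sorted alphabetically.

After op 1 (remove /ss): {"h":[[87,19],[74,96],{"l":73,"o":75},[48,35,97,48,25],[83,87,97]],"oz":[{"dnq":42,"l":12,"nxa":89},{"fxn":54,"q":52,"qur":84},{"ap":87,"wm":33,"yc":25}]}
After op 2 (replace /oz/2/ap 54): {"h":[[87,19],[74,96],{"l":73,"o":75},[48,35,97,48,25],[83,87,97]],"oz":[{"dnq":42,"l":12,"nxa":89},{"fxn":54,"q":52,"qur":84},{"ap":54,"wm":33,"yc":25}]}
After op 3 (replace /h/4/2 94): {"h":[[87,19],[74,96],{"l":73,"o":75},[48,35,97,48,25],[83,87,94]],"oz":[{"dnq":42,"l":12,"nxa":89},{"fxn":54,"q":52,"qur":84},{"ap":54,"wm":33,"yc":25}]}
After op 4 (replace /h/0/1 6): {"h":[[87,6],[74,96],{"l":73,"o":75},[48,35,97,48,25],[83,87,94]],"oz":[{"dnq":42,"l":12,"nxa":89},{"fxn":54,"q":52,"qur":84},{"ap":54,"wm":33,"yc":25}]}
After op 5 (remove /oz/2/ap): {"h":[[87,6],[74,96],{"l":73,"o":75},[48,35,97,48,25],[83,87,94]],"oz":[{"dnq":42,"l":12,"nxa":89},{"fxn":54,"q":52,"qur":84},{"wm":33,"yc":25}]}
After op 6 (add /oz/2 13): {"h":[[87,6],[74,96],{"l":73,"o":75},[48,35,97,48,25],[83,87,94]],"oz":[{"dnq":42,"l":12,"nxa":89},{"fxn":54,"q":52,"qur":84},13,{"wm":33,"yc":25}]}
After op 7 (remove /oz/3): {"h":[[87,6],[74,96],{"l":73,"o":75},[48,35,97,48,25],[83,87,94]],"oz":[{"dnq":42,"l":12,"nxa":89},{"fxn":54,"q":52,"qur":84},13]}
After op 8 (add /h/0/0 27): {"h":[[27,87,6],[74,96],{"l":73,"o":75},[48,35,97,48,25],[83,87,94]],"oz":[{"dnq":42,"l":12,"nxa":89},{"fxn":54,"q":52,"qur":84},13]}
After op 9 (remove /h/4/2): {"h":[[27,87,6],[74,96],{"l":73,"o":75},[48,35,97,48,25],[83,87]],"oz":[{"dnq":42,"l":12,"nxa":89},{"fxn":54,"q":52,"qur":84},13]}
After op 10 (replace /h/4/0 49): {"h":[[27,87,6],[74,96],{"l":73,"o":75},[48,35,97,48,25],[49,87]],"oz":[{"dnq":42,"l":12,"nxa":89},{"fxn":54,"q":52,"qur":84},13]}
After op 11 (replace /oz/1/q 3): {"h":[[27,87,6],[74,96],{"l":73,"o":75},[48,35,97,48,25],[49,87]],"oz":[{"dnq":42,"l":12,"nxa":89},{"fxn":54,"q":3,"qur":84},13]}

Answer: {"h":[[27,87,6],[74,96],{"l":73,"o":75},[48,35,97,48,25],[49,87]],"oz":[{"dnq":42,"l":12,"nxa":89},{"fxn":54,"q":3,"qur":84},13]}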